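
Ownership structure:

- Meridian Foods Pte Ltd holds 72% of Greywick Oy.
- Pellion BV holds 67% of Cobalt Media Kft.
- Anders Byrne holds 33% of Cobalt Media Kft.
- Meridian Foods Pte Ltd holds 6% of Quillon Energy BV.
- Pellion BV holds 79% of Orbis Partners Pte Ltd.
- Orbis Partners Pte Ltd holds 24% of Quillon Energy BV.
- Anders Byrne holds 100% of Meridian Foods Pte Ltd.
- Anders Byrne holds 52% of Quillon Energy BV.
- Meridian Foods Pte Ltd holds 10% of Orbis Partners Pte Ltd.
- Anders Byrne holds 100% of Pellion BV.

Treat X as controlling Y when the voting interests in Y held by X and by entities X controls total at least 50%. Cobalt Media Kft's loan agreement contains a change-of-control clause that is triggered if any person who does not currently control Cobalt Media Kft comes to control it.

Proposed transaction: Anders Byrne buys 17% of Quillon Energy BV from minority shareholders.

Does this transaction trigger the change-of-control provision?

No

The purchase changes only Anders's holdings, so Anders is the only person who could newly come to control Cobalt.
Anders holds 100% of Pellion, so Anders controls Pellion.
Pellion and Anders together hold 67% + 33% = 100% of Cobalt, so Anders controls Cobalt.
So Anders already controls Cobalt before the transaction.
After the purchase, Anders's direct stake in Quillon rises to 52% + 17% = 69%.
Anders controlled Cobalt already, so this is not a new person acquiring control; every other person's position is unchanged or reduced.
No new person acquires control, so the clause is not triggered.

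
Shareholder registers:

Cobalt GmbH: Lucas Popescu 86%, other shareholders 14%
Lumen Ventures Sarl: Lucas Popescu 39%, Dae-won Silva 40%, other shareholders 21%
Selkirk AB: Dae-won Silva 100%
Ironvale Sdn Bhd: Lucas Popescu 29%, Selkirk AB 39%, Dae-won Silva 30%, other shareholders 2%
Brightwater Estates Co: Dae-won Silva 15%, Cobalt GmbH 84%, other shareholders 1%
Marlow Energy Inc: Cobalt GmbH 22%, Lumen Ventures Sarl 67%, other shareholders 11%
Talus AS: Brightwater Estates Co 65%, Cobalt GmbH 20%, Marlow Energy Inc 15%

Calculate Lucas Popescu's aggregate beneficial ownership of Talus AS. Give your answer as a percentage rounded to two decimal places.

Lucas reaches Talus along 4 paths.
Via Cobalt → Brightwater: 86% × 84% × 65% = 46.956%.
Via Cobalt: 86% × 20% = 17.2%.
Via Cobalt → Marlow: 86% × 22% × 15% = 2.838%.
Via Lumen → Marlow: 39% × 67% × 15% = 3.9195%.
Total: 46.956% + 17.2% + 2.838% + 3.9195% = 70.9135%.
Rounded: 70.91%.

70.91%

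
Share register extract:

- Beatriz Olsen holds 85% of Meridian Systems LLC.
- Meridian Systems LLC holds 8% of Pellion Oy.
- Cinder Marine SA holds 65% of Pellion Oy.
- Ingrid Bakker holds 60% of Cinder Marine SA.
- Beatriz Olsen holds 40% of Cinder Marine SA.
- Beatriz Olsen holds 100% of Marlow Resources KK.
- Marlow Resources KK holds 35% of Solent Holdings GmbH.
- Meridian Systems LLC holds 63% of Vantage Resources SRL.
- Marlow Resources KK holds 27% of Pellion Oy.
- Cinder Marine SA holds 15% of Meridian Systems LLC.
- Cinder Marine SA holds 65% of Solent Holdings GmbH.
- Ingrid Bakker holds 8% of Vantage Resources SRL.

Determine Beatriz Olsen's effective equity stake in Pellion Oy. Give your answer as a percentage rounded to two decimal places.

Beatriz reaches Pellion along 4 paths.
Via Marlow: 100% × 27% = 27%.
Via Cinder → Meridian: 40% × 15% × 8% = 0.48%.
Via Meridian: 85% × 8% = 6.8%.
Via Cinder: 40% × 65% = 26%.
Total: 27% + 0.48% + 6.8% + 26% = 60.28%.

60.28%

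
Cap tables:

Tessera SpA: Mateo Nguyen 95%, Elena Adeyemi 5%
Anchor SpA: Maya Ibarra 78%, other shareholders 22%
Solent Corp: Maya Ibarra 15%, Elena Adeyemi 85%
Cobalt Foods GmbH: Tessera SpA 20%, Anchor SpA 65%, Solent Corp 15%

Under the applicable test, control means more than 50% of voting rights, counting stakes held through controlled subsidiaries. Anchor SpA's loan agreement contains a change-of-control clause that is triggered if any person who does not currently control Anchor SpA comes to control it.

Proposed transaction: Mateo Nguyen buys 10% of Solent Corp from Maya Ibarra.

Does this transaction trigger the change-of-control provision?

No

The purchase adds only to Mateo's holdings (Maya's stake shrinks), so Mateo is the only person who could newly come to control Anchor.
Mateo holds 95% of Tessera, so Mateo controls Tessera.
Neither Mateo nor any entity Mateo controls holds any voting interest in Anchor.
So before the transaction, Mateo does not control Anchor.
After the purchase, Mateo holds 10% of Solent directly, and Maya's stake falls to 5%.
Mateo's side now holds 10% of Solent, not > 50%, so Mateo still does not control Solent.
After the transaction, neither Mateo nor any entity Mateo controls holds a voting interest in Anchor, so Mateo still does not control it.
No new person acquires control, so the clause is not triggered.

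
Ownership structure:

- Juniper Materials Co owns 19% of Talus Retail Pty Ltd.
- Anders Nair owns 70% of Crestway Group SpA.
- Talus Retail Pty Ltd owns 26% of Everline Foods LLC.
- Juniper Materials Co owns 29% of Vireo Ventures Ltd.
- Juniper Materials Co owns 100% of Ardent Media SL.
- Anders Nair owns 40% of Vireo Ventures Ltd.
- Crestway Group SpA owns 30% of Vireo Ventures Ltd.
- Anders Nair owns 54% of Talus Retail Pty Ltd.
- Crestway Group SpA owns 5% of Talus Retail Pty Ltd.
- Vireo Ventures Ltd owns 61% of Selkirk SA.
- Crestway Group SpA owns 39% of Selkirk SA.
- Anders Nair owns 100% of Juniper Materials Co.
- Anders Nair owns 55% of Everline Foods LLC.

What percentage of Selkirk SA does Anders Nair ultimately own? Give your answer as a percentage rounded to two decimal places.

82.20%

Anders reaches Selkirk along 4 paths.
Via Juniper → Vireo: 100% × 29% × 61% = 17.69%.
Via Crestway → Vireo: 70% × 30% × 61% = 12.81%.
Via Vireo: 40% × 61% = 24.4%.
Via Crestway: 70% × 39% = 27.3%.
Total: 17.69% + 12.81% + 24.4% + 27.3% = 82.2%.
Rounded: 82.20%.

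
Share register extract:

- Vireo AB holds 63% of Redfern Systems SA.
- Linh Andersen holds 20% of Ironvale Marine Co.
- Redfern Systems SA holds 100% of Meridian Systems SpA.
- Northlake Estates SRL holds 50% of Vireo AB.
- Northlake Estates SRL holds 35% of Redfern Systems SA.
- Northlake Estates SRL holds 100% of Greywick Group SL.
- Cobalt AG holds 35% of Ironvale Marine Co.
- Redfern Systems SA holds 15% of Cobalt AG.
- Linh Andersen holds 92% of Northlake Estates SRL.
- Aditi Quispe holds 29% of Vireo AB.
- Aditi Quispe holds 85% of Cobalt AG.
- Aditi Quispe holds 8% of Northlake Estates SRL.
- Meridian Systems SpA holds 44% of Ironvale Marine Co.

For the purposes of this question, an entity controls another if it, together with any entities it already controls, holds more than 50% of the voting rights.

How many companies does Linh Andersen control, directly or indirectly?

2

Linh holds 92% of Northlake, so Linh controls Northlake.
Northlake holds 100% of Greywick, so Linh controls Greywick.
No other company's threshold is met.
Linh controls 2 companies.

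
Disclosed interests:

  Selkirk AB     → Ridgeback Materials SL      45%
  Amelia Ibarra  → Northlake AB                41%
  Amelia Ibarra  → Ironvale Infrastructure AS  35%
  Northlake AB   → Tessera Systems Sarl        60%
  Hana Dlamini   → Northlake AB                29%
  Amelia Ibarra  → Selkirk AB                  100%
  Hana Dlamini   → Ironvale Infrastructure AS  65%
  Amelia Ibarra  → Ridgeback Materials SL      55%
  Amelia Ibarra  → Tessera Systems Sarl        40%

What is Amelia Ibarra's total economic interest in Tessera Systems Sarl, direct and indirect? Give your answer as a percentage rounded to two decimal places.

Amelia reaches Tessera along 2 paths.
Via Northlake: 41% × 60% = 24.6%.
Direct stake: 40% = 40%.
Total: 24.6% + 40% = 64.6%.
Rounded: 64.60%.

64.60%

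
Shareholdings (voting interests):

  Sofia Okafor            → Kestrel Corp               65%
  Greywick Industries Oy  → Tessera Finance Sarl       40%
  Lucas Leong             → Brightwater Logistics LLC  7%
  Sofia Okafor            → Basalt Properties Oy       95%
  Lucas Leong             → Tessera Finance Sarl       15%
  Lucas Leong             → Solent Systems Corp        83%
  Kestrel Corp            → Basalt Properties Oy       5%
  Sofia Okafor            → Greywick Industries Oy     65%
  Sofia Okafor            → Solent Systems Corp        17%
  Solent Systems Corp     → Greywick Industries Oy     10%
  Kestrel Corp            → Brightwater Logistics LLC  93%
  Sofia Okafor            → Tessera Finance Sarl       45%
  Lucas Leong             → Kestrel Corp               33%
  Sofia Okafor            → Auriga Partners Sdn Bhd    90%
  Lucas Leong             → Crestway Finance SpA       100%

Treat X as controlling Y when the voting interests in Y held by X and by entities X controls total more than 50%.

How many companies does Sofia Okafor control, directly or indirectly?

Sofia holds 65% of Kestrel, so Sofia controls Kestrel.
Kestrel holds 93% of Brightwater, so Sofia controls Brightwater.
Sofia holds 90% of Auriga, so Sofia controls Auriga.
Sofia holds 65% of Greywick, so Sofia controls Greywick.
Sofia and Kestrel together hold 95% + 5% = 100% of Basalt, so Sofia controls Basalt.
Sofia and Greywick together hold 45% + 40% = 85% of Tessera, so Sofia controls Tessera.
No other company's threshold is met.
Sofia controls 6 companies.

6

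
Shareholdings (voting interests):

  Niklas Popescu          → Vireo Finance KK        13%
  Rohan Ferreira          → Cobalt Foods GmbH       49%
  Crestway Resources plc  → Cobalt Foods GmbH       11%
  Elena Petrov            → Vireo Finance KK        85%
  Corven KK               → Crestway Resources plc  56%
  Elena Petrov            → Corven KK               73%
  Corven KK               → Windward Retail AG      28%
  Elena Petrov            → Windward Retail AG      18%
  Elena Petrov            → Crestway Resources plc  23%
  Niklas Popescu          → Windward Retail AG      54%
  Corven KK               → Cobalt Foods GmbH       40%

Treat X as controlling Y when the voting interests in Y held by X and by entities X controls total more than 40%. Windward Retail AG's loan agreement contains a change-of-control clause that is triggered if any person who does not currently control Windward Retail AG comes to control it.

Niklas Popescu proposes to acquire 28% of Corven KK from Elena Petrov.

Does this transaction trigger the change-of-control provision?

The purchase adds only to Niklas's holdings (Elena's stake shrinks), so Niklas is the only person who could newly come to control Windward.
Niklas holds 54% of Windward, so Niklas controls Windward.
So Niklas already controls Windward before the transaction.
After the purchase, Niklas holds 28% of Corven directly, and Elena's stake falls to 45%.
Niklas controlled Windward already, so this is not a new person acquiring control; every other person's position is unchanged or reduced.
No new person acquires control, so the clause is not triggered.

No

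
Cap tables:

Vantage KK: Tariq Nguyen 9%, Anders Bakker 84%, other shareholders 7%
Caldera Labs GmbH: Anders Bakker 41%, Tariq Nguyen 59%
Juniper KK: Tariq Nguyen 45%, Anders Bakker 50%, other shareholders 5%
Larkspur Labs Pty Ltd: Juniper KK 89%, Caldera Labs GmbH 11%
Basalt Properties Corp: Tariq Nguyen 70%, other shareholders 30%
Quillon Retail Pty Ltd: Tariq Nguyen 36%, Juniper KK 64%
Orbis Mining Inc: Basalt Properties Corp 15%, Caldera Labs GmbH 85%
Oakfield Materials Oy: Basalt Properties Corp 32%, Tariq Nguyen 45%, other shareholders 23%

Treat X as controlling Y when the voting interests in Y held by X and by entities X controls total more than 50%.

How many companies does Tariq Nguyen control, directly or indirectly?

4

Tariq holds 59% of Caldera, so Tariq controls Caldera.
Tariq holds 70% of Basalt, so Tariq controls Basalt.
Basalt and Caldera together hold 15% + 85% = 100% of Orbis, so Tariq controls Orbis.
Basalt and Tariq together hold 32% + 45% = 77% of Oakfield, so Tariq controls Oakfield.
No other company's threshold is met.
Tariq controls 4 companies.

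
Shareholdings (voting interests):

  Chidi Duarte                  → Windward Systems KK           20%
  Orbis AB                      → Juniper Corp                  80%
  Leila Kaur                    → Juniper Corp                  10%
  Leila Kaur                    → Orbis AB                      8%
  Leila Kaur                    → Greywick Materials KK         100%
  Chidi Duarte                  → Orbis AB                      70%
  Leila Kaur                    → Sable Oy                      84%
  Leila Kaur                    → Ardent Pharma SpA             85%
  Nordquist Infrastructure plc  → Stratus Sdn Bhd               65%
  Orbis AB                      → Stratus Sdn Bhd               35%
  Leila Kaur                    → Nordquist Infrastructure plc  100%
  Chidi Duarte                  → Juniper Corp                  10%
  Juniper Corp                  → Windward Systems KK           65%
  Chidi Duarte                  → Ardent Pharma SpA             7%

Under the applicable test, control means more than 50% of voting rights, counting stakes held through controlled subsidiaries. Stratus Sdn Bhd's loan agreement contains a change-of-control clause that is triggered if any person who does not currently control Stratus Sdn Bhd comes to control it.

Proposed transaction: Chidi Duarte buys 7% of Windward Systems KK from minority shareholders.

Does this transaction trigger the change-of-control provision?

The purchase changes only Chidi's holdings, so Chidi is the only person who could newly come to control Stratus.
Chidi holds 70% of Orbis, so Chidi controls Orbis.
Orbis and Chidi together hold 80% + 10% = 90% of Juniper, so Chidi controls Juniper.
Chidi and Juniper together hold 20% + 65% = 85% of Windward, so Chidi controls Windward.
In Stratus, Chidi's side holds only 35%, not > 50%.
So before the transaction, Chidi does not control Stratus.
After the purchase, Chidi's direct stake in Windward rises to 20% + 7% = 27%.
Chidi and Juniper together hold 27% + 65% = 92% of Windward, so Chidi controls Windward.
After the transaction, Chidi's side holds 35% of Stratus, not > 50%, so Chidi still does not control Stratus.
No new person acquires control, so the clause is not triggered.

No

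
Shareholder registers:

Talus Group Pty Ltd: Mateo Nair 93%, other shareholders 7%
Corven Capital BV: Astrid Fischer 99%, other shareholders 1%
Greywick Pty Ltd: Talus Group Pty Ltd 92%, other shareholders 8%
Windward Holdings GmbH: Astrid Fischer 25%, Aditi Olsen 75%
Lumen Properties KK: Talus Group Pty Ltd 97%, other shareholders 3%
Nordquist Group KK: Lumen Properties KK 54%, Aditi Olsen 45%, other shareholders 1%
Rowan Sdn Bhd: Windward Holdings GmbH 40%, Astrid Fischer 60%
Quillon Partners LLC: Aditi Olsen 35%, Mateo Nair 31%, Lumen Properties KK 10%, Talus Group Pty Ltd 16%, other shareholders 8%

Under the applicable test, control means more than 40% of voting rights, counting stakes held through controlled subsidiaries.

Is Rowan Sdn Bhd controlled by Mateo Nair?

No

Mateo holds 93% of Talus, so Mateo controls Talus.
Talus holds 92% of Greywick, so Mateo controls Greywick.
Talus holds 97% of Lumen, so Mateo controls Lumen.
Lumen holds 54% of Nordquist, so Mateo controls Nordquist.
Mateo and Lumen and Talus together hold 31% + 10% + 16% = 57% of Quillon, so Mateo controls Quillon.
Neither Mateo nor any entity Mateo controls holds any voting interest in Rowan.
So Mateo does not control Rowan.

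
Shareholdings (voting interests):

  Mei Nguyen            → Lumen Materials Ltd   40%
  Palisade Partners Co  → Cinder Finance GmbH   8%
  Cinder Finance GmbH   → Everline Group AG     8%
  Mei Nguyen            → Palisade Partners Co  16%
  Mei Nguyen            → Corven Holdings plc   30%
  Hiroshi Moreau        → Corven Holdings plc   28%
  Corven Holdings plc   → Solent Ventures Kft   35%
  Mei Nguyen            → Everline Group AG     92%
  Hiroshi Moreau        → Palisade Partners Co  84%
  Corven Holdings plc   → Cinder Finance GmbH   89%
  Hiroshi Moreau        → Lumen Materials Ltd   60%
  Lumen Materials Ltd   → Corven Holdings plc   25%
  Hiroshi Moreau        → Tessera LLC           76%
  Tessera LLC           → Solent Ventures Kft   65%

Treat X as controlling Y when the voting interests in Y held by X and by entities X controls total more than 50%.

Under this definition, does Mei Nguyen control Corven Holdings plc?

No

Mei holds 92% of Everline, so Mei controls Everline.
In Corven, Mei's side holds only 30%, not > 50%.
So Mei does not control Corven.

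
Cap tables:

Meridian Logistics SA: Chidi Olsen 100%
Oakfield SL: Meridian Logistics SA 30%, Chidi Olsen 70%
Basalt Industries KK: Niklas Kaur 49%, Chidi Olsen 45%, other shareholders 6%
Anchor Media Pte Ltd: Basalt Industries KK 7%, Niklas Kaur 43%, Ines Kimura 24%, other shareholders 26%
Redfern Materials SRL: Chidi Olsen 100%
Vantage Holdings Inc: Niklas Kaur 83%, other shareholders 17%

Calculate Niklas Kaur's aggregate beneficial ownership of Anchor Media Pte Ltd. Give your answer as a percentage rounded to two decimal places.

Niklas reaches Anchor along 2 paths.
Via Basalt: 49% × 7% = 3.43%.
Direct stake: 43% = 43%.
Total: 3.43% + 43% = 46.43%.

46.43%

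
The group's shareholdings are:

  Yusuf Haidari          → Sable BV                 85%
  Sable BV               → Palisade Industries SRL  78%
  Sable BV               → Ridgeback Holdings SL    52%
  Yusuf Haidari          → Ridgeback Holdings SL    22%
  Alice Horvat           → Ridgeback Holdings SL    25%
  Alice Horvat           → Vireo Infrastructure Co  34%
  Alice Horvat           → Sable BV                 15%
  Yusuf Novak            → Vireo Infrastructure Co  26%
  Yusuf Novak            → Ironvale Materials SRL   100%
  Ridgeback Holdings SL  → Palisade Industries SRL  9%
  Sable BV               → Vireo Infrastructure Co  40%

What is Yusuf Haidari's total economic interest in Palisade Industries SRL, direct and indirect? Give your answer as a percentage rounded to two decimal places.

72.26%

Yusuf Haidari reaches Palisade along 3 paths.
Via Sable: 85% × 78% = 66.3%.
Via Sable → Ridgeback: 85% × 52% × 9% = 3.978%.
Via Ridgeback: 22% × 9% = 1.98%.
Total: 66.3% + 3.978% + 1.98% = 72.258%.
Rounded: 72.26%.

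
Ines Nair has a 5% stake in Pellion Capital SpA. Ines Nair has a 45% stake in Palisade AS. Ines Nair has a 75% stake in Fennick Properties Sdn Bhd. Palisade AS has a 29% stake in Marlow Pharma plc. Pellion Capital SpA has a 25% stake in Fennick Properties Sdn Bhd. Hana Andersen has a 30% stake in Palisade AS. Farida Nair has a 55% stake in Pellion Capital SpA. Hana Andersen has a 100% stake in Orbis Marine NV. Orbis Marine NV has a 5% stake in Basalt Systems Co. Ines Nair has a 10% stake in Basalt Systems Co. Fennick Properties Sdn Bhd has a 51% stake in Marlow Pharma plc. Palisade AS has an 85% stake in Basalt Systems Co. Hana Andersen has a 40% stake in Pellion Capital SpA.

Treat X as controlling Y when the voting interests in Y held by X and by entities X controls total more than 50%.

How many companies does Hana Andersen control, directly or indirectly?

1

Hana holds 100% of Orbis, so Hana controls Orbis.
No other company's threshold is met.
Hana controls 1 company.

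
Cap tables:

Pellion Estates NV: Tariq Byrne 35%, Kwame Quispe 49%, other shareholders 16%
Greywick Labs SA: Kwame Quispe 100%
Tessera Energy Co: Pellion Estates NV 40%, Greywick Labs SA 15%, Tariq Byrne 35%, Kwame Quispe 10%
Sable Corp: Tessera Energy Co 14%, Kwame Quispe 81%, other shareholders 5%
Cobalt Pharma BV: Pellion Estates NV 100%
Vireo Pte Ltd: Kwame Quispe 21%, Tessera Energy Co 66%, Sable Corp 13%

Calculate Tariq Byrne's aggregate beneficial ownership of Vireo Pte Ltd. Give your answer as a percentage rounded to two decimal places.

33.23%

Tariq reaches Vireo along 4 paths.
Via Pellion → Tessera: 35% × 40% × 66% = 9.24%.
Via Tessera: 35% × 66% = 23.1%.
Via Pellion → Tessera → Sable: 35% × 40% × 14% × 13% = 0.2548%.
Via Tessera → Sable: 35% × 14% × 13% = 0.637%.
Total: 9.24% + 23.1% + 0.2548% + 0.637% = 33.2318%.
Rounded: 33.23%.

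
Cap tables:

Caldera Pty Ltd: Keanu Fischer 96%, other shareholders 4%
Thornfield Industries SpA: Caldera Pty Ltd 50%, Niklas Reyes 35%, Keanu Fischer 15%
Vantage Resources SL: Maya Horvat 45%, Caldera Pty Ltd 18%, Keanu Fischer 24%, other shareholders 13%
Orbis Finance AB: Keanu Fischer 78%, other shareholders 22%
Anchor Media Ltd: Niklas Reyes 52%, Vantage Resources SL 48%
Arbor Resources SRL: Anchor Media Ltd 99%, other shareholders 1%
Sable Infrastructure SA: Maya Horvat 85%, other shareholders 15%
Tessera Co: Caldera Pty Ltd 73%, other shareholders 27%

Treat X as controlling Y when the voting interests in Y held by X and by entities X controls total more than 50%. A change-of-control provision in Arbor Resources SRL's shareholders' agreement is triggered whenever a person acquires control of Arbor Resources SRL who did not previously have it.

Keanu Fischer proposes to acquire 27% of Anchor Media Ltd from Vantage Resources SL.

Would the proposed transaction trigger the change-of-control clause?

The purchase adds only to Keanu's holdings (Vantage's stake shrinks), so Keanu is the only person who could newly come to control Arbor.
Keanu holds 96% of Caldera, so Keanu controls Caldera.
Caldera and Keanu together hold 50% + 15% = 65% of Thornfield, so Keanu controls Thornfield.
Keanu holds 78% of Orbis, so Keanu controls Orbis.
Caldera holds 73% of Tessera, so Keanu controls Tessera.
Neither Keanu nor any entity Keanu controls holds any voting interest in Arbor.
So before the transaction, Keanu does not control Arbor.
After the purchase, Keanu holds 27% of Anchor directly, and Vantage's stake falls to 21%.
Keanu's side now holds 27% of Anchor, not > 50%, so Keanu still does not control Anchor.
After the transaction, neither Keanu nor any entity Keanu controls holds a voting interest in Arbor, so Keanu still does not control it.
No new person acquires control, so the clause is not triggered.

No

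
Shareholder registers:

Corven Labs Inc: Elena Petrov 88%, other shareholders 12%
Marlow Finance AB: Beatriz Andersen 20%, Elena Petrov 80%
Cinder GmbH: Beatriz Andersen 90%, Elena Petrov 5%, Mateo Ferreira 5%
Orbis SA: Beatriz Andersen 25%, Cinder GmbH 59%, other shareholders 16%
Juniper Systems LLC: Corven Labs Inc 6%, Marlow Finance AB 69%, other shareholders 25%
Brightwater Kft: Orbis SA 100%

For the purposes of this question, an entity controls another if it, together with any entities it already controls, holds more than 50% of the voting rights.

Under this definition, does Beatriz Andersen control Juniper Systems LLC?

No

Beatriz holds 90% of Cinder, so Beatriz controls Cinder.
Beatriz and Cinder together hold 25% + 59% = 84% of Orbis, so Beatriz controls Orbis.
Orbis holds 100% of Brightwater, so Beatriz controls Brightwater.
Neither Beatriz nor any entity Beatriz controls holds any voting interest in Juniper.
So Beatriz does not control Juniper.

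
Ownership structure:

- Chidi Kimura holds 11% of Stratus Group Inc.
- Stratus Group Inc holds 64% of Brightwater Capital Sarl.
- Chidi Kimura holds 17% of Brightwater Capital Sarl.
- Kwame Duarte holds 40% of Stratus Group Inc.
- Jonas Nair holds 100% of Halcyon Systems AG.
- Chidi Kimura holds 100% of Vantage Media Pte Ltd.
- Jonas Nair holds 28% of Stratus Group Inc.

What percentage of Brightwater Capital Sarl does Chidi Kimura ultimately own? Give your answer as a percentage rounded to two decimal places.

24.04%

Chidi reaches Brightwater along 2 paths.
Direct stake: 17% = 17%.
Via Stratus: 11% × 64% = 7.04%.
Total: 17% + 7.04% = 24.04%.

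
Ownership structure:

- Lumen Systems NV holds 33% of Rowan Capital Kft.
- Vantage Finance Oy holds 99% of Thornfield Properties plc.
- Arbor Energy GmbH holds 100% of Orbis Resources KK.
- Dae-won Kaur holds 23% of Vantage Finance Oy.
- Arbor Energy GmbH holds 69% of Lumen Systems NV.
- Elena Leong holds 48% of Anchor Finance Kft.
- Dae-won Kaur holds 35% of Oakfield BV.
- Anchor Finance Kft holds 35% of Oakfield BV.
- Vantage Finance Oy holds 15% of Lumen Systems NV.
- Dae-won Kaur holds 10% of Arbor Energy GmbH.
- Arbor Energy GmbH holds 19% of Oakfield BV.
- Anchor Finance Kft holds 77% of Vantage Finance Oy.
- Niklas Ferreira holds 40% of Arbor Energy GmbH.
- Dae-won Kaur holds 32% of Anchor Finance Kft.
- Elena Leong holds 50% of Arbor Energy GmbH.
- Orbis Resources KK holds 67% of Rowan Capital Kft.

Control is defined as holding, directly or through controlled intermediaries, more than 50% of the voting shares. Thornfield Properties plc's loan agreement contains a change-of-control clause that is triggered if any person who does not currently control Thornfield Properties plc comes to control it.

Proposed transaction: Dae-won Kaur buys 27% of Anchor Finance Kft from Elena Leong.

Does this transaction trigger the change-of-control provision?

Yes

The purchase adds only to Dae-won's holdings (Elena's stake shrinks), so Dae-won is the only person who could newly come to control Thornfield.
Dae-won's largest direct stake is 35% in Oakfield, which does not meet the threshold, so Dae-won controls no company.
Neither Dae-won nor any entity Dae-won controls holds any voting interest in Thornfield.
So before the transaction, Dae-won does not control Thornfield.
After the purchase, Dae-won's direct stake in Anchor rises to 32% + 27% = 59%, and Elena's stake falls to 21%.
Dae-won holds 59% of Anchor, so Dae-won controls Anchor.
Anchor and Dae-won together hold 77% + 23% = 100% of Vantage, so Dae-won controls Vantage.
Vantage holds 99% of Thornfield, so Dae-won controls Thornfield.
Dae-won did not control Thornfield before and does after, so the clause is triggered.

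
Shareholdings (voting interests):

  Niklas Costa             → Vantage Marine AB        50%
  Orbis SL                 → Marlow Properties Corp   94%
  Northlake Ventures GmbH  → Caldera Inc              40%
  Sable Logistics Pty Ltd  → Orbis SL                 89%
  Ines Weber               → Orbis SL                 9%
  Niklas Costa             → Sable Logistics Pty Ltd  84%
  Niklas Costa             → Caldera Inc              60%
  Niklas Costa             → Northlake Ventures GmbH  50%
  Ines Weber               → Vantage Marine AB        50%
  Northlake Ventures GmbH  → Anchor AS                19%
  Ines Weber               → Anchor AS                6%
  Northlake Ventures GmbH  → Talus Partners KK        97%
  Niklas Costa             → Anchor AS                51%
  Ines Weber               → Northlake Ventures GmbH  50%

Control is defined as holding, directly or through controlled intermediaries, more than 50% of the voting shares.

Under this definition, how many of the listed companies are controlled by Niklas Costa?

Niklas holds 84% of Sable, so Niklas controls Sable.
Niklas holds 51% of Anchor, so Niklas controls Anchor.
Sable holds 89% of Orbis, so Niklas controls Orbis.
Niklas holds 60% of Caldera, so Niklas controls Caldera.
Orbis holds 94% of Marlow, so Niklas controls Marlow.
No other company's threshold is met.
Niklas controls 5 companies.

5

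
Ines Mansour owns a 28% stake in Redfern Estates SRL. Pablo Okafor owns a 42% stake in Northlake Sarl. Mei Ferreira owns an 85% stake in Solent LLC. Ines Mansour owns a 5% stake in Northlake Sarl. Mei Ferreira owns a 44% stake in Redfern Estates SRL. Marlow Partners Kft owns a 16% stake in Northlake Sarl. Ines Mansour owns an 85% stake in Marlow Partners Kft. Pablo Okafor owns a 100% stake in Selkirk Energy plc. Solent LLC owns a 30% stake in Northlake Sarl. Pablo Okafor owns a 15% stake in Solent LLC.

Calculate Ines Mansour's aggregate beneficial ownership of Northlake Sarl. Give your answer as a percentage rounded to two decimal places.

Ines reaches Northlake along 2 paths.
Via Marlow: 85% × 16% = 13.6%.
Direct stake: 5% = 5%.
Total: 13.6% + 5% = 18.6%.
Rounded: 18.60%.

18.60%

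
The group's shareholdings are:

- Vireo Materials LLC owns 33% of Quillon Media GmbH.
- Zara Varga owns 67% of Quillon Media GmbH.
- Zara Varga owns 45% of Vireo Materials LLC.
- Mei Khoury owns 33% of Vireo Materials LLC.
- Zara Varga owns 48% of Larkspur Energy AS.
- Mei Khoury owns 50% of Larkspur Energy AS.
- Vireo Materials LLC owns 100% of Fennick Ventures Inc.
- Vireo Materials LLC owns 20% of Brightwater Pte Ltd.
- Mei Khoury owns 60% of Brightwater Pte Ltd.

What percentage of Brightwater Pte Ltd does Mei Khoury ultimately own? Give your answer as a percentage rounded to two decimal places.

Mei reaches Brightwater along 2 paths.
Direct stake: 60% = 60%.
Via Vireo: 33% × 20% = 6.6%.
Total: 60% + 6.6% = 66.6%.
Rounded: 66.60%.

66.60%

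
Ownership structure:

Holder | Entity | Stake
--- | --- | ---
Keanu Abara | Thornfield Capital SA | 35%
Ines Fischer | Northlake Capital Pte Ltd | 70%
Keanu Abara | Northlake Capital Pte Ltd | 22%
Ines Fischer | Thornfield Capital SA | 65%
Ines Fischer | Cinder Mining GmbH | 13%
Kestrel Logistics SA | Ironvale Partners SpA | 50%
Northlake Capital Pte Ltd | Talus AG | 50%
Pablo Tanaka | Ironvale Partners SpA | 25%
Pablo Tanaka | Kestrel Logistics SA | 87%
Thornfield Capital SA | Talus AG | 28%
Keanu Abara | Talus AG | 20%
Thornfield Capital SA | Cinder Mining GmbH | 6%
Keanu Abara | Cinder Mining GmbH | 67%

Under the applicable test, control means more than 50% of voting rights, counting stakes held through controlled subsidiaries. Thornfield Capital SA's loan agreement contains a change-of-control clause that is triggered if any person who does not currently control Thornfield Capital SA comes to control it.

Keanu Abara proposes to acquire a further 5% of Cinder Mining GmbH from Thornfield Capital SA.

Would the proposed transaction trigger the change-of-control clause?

No

The purchase adds only to Keanu's holdings (Thornfield's stake shrinks), so Keanu is the only person who could newly come to control Thornfield.
Keanu holds 67% of Cinder, so Keanu controls Cinder.
In Thornfield, Keanu's side holds only 35%, not > 50%.
So before the transaction, Keanu does not control Thornfield.
After the purchase, Keanu's direct stake in Cinder rises to 67% + 5% = 72%, and Thornfield's stake falls to 1%.
Keanu holds 72% of Cinder, so Keanu controls Cinder.
After the transaction, Keanu's side holds 35% of Thornfield, not > 50%, so Keanu still does not control Thornfield.
No new person acquires control, so the clause is not triggered.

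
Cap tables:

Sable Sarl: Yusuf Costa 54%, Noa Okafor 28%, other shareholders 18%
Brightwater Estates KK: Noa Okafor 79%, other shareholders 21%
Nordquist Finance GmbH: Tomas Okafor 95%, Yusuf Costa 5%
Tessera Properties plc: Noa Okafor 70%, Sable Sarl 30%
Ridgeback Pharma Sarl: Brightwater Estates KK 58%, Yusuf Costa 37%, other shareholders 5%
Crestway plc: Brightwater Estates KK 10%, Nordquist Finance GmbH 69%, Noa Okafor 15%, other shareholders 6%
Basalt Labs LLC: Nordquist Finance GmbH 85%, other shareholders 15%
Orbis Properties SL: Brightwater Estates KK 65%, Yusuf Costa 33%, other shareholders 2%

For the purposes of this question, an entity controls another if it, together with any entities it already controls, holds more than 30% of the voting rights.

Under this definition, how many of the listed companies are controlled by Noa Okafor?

4

Noa holds 79% of Brightwater, so Noa controls Brightwater.
Noa holds 70% of Tessera, so Noa controls Tessera.
Brightwater holds 58% of Ridgeback, so Noa controls Ridgeback.
Brightwater holds 65% of Orbis, so Noa controls Orbis.
No other company's threshold is met.
Noa controls 4 companies.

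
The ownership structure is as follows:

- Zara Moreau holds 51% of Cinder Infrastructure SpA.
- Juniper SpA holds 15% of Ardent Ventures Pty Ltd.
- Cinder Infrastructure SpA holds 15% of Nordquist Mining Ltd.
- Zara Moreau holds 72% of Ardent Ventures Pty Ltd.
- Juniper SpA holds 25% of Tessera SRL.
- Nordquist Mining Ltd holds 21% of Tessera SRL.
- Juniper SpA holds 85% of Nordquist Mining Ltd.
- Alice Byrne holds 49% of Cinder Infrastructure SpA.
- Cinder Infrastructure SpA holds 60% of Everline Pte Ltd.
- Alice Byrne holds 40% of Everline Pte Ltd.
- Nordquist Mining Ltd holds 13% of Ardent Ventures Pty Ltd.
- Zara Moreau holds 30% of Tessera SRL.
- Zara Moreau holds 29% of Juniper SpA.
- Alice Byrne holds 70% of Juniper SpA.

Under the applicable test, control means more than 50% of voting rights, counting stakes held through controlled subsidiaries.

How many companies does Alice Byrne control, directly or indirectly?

2

Alice holds 70% of Juniper, so Alice controls Juniper.
Juniper holds 85% of Nordquist, so Alice controls Nordquist.
No other company's threshold is met.
Alice controls 2 companies.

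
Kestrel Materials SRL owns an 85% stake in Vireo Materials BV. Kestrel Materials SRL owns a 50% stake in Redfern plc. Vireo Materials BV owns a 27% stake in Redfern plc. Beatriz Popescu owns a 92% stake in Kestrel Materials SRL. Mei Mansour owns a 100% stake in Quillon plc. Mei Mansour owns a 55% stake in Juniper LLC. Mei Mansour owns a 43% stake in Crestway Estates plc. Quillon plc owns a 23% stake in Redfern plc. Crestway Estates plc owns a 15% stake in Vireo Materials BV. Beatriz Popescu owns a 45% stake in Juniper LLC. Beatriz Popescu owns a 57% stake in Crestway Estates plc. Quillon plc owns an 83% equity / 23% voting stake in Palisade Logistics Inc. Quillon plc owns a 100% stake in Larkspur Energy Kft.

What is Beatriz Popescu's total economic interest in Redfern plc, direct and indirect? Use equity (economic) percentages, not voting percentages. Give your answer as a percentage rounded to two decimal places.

Beatriz reaches Redfern along 3 paths.
Via Kestrel → Vireo: 92% × 85% × 27% = 21.114%.
Via Crestway → Vireo: 57% × 15% × 27% = 2.3085%.
Via Kestrel: 92% × 50% = 46%.
Total: 21.114% + 2.3085% + 46% = 69.4225%.
Rounded: 69.42%.

69.42%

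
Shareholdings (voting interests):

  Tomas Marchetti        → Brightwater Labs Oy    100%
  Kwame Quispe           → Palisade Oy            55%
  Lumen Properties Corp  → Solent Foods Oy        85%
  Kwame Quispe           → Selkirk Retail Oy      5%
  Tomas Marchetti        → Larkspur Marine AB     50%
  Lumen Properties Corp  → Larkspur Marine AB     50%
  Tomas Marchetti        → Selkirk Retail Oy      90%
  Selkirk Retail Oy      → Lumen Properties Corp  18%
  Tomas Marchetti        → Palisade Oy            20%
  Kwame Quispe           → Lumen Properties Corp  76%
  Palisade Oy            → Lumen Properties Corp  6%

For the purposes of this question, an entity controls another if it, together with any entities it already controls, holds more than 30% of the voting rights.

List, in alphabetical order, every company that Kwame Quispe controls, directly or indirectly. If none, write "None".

Kwame holds 55% of Palisade, so Kwame controls Palisade.
Kwame and Palisade together hold 76% + 6% = 82% of Lumen, so Kwame controls Lumen.
Lumen holds 50% of Larkspur, so Kwame controls Larkspur.
Lumen holds 85% of Solent, so Kwame controls Solent.
No other company's threshold is met.

Larkspur Marine AB, Lumen Properties Corp, Palisade Oy, Solent Foods Oy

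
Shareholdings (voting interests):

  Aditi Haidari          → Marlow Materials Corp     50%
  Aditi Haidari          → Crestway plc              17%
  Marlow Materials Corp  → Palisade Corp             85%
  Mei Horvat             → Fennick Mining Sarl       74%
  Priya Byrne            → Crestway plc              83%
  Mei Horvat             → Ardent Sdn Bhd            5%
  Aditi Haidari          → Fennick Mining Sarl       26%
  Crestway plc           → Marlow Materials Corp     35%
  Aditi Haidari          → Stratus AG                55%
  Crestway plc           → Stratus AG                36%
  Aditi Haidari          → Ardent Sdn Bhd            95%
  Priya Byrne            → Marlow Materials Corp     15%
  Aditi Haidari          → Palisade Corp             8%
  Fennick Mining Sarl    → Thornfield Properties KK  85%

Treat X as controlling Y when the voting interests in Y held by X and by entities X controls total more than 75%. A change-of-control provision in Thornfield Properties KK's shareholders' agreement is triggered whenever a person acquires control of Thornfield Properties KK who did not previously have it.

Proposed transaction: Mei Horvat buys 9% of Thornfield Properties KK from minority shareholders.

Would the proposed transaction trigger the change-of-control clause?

No

The purchase changes only Mei's holdings, so Mei is the only person who could newly come to control Thornfield.
Mei's largest direct stake is 74% in Fennick, which does not meet the threshold, so Mei controls no company.
Neither Mei nor any entity Mei controls holds any voting interest in Thornfield.
So before the transaction, Mei does not control Thornfield.
After the purchase, Mei holds 9% of Thornfield directly.
After the transaction, Mei's side holds 9% of Thornfield, not > 75%, so Mei still does not control Thornfield.
No new person acquires control, so the clause is not triggered.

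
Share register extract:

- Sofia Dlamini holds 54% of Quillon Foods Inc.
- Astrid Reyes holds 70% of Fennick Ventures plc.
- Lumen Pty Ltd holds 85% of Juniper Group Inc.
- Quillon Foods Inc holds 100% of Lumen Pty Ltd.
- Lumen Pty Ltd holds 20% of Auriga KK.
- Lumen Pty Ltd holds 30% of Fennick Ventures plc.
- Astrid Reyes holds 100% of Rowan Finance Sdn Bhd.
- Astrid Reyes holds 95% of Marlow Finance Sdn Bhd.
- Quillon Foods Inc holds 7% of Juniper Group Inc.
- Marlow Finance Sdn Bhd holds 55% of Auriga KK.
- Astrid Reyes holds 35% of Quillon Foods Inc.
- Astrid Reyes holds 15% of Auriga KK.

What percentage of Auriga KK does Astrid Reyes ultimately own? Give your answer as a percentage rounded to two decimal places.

Astrid reaches Auriga along 3 paths.
Direct stake: 15% = 15%.
Via Marlow: 95% × 55% = 52.25%.
Via Quillon → Lumen: 35% × 100% × 20% = 7%.
Total: 15% + 52.25% + 7% = 74.25%.

74.25%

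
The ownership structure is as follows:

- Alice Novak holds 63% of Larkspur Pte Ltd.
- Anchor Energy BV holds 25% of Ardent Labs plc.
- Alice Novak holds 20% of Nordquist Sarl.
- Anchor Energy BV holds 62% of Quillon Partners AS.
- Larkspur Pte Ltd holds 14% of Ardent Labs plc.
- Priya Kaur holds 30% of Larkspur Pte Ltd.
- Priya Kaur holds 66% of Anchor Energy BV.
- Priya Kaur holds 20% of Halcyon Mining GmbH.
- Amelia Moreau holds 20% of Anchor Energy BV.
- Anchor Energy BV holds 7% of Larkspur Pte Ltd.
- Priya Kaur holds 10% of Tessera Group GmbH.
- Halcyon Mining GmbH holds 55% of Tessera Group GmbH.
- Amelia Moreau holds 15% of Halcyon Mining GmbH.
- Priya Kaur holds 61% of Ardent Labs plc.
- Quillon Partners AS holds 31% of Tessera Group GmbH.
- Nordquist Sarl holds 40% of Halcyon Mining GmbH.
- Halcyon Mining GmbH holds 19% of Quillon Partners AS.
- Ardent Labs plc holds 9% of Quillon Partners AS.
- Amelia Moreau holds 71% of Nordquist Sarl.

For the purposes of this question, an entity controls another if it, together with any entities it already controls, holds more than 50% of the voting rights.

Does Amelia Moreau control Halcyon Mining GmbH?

Amelia holds 71% of Nordquist, so Amelia controls Nordquist.
Amelia and Nordquist together hold 15% + 40% = 55% of Halcyon, so Amelia controls Halcyon.

Yes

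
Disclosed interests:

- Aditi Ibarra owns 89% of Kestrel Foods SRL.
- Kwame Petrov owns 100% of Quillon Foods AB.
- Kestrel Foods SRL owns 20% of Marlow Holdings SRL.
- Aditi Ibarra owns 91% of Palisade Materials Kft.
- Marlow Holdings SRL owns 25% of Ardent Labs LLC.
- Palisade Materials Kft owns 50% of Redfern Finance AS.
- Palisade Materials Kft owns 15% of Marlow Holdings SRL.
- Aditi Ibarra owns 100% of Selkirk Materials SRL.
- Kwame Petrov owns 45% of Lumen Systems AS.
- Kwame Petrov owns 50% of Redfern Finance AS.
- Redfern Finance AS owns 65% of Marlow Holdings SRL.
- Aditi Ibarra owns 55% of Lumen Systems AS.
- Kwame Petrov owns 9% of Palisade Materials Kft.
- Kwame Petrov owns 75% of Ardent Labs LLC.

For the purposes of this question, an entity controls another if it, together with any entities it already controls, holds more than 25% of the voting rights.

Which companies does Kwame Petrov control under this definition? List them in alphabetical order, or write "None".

Ardent Labs LLC, Lumen Systems AS, Marlow Holdings SRL, Quillon Foods AB, Redfern Finance AS

Kwame holds 50% of Redfern, so Kwame controls Redfern.
Redfern holds 65% of Marlow, so Kwame controls Marlow.
Kwame holds 100% of Quillon, so Kwame controls Quillon.
Kwame holds 45% of Lumen, so Kwame controls Lumen.
Marlow and Kwame together hold 25% + 75% = 100% of Ardent, so Kwame controls Ardent.
No other company's threshold is met.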